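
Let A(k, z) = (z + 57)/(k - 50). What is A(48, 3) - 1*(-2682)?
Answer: 2652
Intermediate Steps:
A(k, z) = (57 + z)/(-50 + k)
A(48, 3) - 1*(-2682) = (57 + 3)/(-50 + 48) - 1*(-2682) = 60/(-2) + 2682 = -1/2*60 + 2682 = -30 + 2682 = 2652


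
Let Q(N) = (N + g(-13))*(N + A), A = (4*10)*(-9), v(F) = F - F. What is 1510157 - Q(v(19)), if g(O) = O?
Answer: 1505477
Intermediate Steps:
v(F) = 0
A = -360 (A = 40*(-9) = -360)
Q(N) = (-360 + N)*(-13 + N) (Q(N) = (N - 13)*(N - 360) = (-13 + N)*(-360 + N) = (-360 + N)*(-13 + N))
1510157 - Q(v(19)) = 1510157 - (4680 + 0² - 373*0) = 1510157 - (4680 + 0 + 0) = 1510157 - 1*4680 = 1510157 - 4680 = 1505477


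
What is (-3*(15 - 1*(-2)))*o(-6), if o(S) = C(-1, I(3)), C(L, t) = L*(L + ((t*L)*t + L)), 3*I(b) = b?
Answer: -153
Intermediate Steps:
I(b) = b/3
C(L, t) = L*(2*L + L*t²) (C(L, t) = L*(L + ((L*t)*t + L)) = L*(L + (L*t² + L)) = L*(L + (L + L*t²)) = L*(2*L + L*t²))
o(S) = 3 (o(S) = (-1)²*(2 + ((⅓)*3)²) = 1*(2 + 1²) = 1*(2 + 1) = 1*3 = 3)
(-3*(15 - 1*(-2)))*o(-6) = -3*(15 - 1*(-2))*3 = -3*(15 + 2)*3 = -3*17*3 = -51*3 = -153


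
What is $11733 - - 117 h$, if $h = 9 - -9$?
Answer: $13839$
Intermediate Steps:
$h = 18$ ($h = 9 + 9 = 18$)
$11733 - - 117 h = 11733 - \left(-117\right) 18 = 11733 - -2106 = 11733 + 2106 = 13839$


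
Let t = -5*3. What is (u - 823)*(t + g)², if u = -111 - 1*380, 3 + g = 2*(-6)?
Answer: -1182600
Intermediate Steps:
t = -15
g = -15 (g = -3 + 2*(-6) = -3 - 12 = -15)
u = -491 (u = -111 - 380 = -491)
(u - 823)*(t + g)² = (-491 - 823)*(-15 - 15)² = -1314*(-30)² = -1314*900 = -1182600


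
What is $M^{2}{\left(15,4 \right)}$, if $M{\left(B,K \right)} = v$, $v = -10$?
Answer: $100$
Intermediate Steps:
$M{\left(B,K \right)} = -10$
$M^{2}{\left(15,4 \right)} = \left(-10\right)^{2} = 100$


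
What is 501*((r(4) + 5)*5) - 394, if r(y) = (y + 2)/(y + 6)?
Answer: 13634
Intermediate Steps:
r(y) = (2 + y)/(6 + y)
501*((r(4) + 5)*5) - 394 = 501*(((2 + 4)/(6 + 4) + 5)*5) - 394 = 501*((6/10 + 5)*5) - 394 = 501*(((⅒)*6 + 5)*5) - 394 = 501*((⅗ + 5)*5) - 394 = 501*((28/5)*5) - 394 = 501*28 - 394 = 14028 - 394 = 13634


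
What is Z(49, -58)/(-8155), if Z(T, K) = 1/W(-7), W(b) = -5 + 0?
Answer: 1/40775 ≈ 2.4525e-5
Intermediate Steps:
W(b) = -5
Z(T, K) = -⅕ (Z(T, K) = 1/(-5) = -⅕)
Z(49, -58)/(-8155) = -⅕/(-8155) = -⅕*(-1/8155) = 1/40775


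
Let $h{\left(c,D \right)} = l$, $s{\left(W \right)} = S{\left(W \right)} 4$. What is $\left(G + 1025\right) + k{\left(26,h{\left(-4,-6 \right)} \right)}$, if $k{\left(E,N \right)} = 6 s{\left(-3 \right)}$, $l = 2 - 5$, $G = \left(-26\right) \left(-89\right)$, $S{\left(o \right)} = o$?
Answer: $3267$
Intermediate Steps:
$s{\left(W \right)} = 4 W$ ($s{\left(W \right)} = W 4 = 4 W$)
$G = 2314$
$l = -3$
$h{\left(c,D \right)} = -3$
$k{\left(E,N \right)} = -72$ ($k{\left(E,N \right)} = 6 \cdot 4 \left(-3\right) = 6 \left(-12\right) = -72$)
$\left(G + 1025\right) + k{\left(26,h{\left(-4,-6 \right)} \right)} = \left(2314 + 1025\right) - 72 = 3339 - 72 = 3267$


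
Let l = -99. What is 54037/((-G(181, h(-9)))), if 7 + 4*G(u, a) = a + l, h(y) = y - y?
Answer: 108074/53 ≈ 2039.1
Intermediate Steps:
h(y) = 0
G(u, a) = -53/2 + a/4 (G(u, a) = -7/4 + (a - 99)/4 = -7/4 + (-99 + a)/4 = -7/4 + (-99/4 + a/4) = -53/2 + a/4)
54037/((-G(181, h(-9)))) = 54037/((-(-53/2 + (1/4)*0))) = 54037/((-(-53/2 + 0))) = 54037/((-1*(-53/2))) = 54037/(53/2) = 54037*(2/53) = 108074/53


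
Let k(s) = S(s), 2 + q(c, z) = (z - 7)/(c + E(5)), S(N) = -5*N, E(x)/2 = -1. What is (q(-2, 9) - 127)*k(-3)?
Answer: -3885/2 ≈ -1942.5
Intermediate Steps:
E(x) = -2 (E(x) = 2*(-1) = -2)
q(c, z) = -2 + (-7 + z)/(-2 + c) (q(c, z) = -2 + (z - 7)/(c - 2) = -2 + (-7 + z)/(-2 + c))
k(s) = -5*s
(q(-2, 9) - 127)*k(-3) = ((-3 + 9 - 2*(-2))/(-2 - 2) - 127)*(-5*(-3)) = ((-3 + 9 + 4)/(-4) - 127)*15 = (-¼*10 - 127)*15 = (-5/2 - 127)*15 = -259/2*15 = -3885/2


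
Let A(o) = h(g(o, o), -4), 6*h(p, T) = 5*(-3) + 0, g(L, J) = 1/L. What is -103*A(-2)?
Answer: 515/2 ≈ 257.50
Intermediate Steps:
h(p, T) = -5/2 (h(p, T) = (5*(-3) + 0)/6 = (-15 + 0)/6 = (⅙)*(-15) = -5/2)
A(o) = -5/2
-103*A(-2) = -103*(-5/2) = 515/2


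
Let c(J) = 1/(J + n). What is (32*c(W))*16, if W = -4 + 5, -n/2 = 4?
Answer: -512/7 ≈ -73.143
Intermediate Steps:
n = -8 (n = -2*4 = -8)
W = 1
c(J) = 1/(-8 + J) (c(J) = 1/(J - 8) = 1/(-8 + J))
(32*c(W))*16 = (32/(-8 + 1))*16 = (32/(-7))*16 = (32*(-⅐))*16 = -32/7*16 = -512/7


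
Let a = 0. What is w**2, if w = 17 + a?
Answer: 289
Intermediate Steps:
w = 17 (w = 17 + 0 = 17)
w**2 = 17**2 = 289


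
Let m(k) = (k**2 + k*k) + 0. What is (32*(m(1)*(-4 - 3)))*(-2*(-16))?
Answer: -14336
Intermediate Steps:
m(k) = 2*k**2 (m(k) = (k**2 + k**2) + 0 = 2*k**2 + 0 = 2*k**2)
(32*(m(1)*(-4 - 3)))*(-2*(-16)) = (32*((2*1**2)*(-4 - 3)))*(-2*(-16)) = (32*((2*1)*(-7)))*32 = (32*(2*(-7)))*32 = (32*(-14))*32 = -448*32 = -14336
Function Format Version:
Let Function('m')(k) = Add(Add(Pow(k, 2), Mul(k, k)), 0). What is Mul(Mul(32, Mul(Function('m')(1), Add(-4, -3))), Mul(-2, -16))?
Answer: -14336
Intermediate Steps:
Function('m')(k) = Mul(2, Pow(k, 2)) (Function('m')(k) = Add(Add(Pow(k, 2), Pow(k, 2)), 0) = Add(Mul(2, Pow(k, 2)), 0) = Mul(2, Pow(k, 2)))
Mul(Mul(32, Mul(Function('m')(1), Add(-4, -3))), Mul(-2, -16)) = Mul(Mul(32, Mul(Mul(2, Pow(1, 2)), Add(-4, -3))), Mul(-2, -16)) = Mul(Mul(32, Mul(Mul(2, 1), -7)), 32) = Mul(Mul(32, Mul(2, -7)), 32) = Mul(Mul(32, -14), 32) = Mul(-448, 32) = -14336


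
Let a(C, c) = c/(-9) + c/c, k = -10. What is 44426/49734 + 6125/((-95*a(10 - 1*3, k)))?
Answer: -266139782/8976987 ≈ -29.647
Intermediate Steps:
a(C, c) = 1 - c/9 (a(C, c) = c*(-⅑) + 1 = -c/9 + 1 = 1 - c/9)
44426/49734 + 6125/((-95*a(10 - 1*3, k))) = 44426/49734 + 6125/((-95*(1 - ⅑*(-10)))) = 44426*(1/49734) + 6125/((-95*(1 + 10/9))) = 22213/24867 + 6125/((-95*19/9)) = 22213/24867 + 6125/(-1805/9) = 22213/24867 + 6125*(-9/1805) = 22213/24867 - 11025/361 = -266139782/8976987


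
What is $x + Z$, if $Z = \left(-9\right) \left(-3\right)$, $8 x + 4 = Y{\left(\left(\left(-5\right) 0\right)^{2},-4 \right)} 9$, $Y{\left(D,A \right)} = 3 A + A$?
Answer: $\frac{17}{2} \approx 8.5$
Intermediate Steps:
$Y{\left(D,A \right)} = 4 A$
$x = - \frac{37}{2}$ ($x = - \frac{1}{2} + \frac{4 \left(-4\right) 9}{8} = - \frac{1}{2} + \frac{\left(-16\right) 9}{8} = - \frac{1}{2} + \frac{1}{8} \left(-144\right) = - \frac{1}{2} - 18 = - \frac{37}{2} \approx -18.5$)
$Z = 27$
$x + Z = - \frac{37}{2} + 27 = \frac{17}{2}$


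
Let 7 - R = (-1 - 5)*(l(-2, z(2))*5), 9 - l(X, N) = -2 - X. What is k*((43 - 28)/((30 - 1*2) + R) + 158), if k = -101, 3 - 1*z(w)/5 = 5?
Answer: -973741/61 ≈ -15963.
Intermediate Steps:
z(w) = -10 (z(w) = 15 - 5*5 = 15 - 25 = -10)
l(X, N) = 11 + X (l(X, N) = 9 - (-2 - X) = 9 + (2 + X) = 11 + X)
R = 277 (R = 7 - (-1 - 5)*(11 - 2)*5 = 7 - (-6)*9*5 = 7 - (-6)*45 = 7 - 1*(-270) = 7 + 270 = 277)
k*((43 - 28)/((30 - 1*2) + R) + 158) = -101*((43 - 28)/((30 - 1*2) + 277) + 158) = -101*(15/((30 - 2) + 277) + 158) = -101*(15/(28 + 277) + 158) = -101*(15/305 + 158) = -101*(15*(1/305) + 158) = -101*(3/61 + 158) = -101*9641/61 = -973741/61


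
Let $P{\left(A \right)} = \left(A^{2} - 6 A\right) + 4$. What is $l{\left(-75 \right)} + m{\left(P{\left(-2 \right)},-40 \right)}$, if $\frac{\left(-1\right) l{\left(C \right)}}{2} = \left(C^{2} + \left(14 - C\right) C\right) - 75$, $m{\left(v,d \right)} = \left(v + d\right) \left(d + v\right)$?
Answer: $2650$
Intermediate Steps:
$P{\left(A \right)} = 4 + A^{2} - 6 A$
$m{\left(v,d \right)} = \left(d + v\right)^{2}$ ($m{\left(v,d \right)} = \left(d + v\right) \left(d + v\right) = \left(d + v\right)^{2}$)
$l{\left(C \right)} = 150 - 2 C^{2} - 2 C \left(14 - C\right)$ ($l{\left(C \right)} = - 2 \left(\left(C^{2} + \left(14 - C\right) C\right) - 75\right) = - 2 \left(\left(C^{2} + C \left(14 - C\right)\right) - 75\right) = - 2 \left(-75 + C^{2} + C \left(14 - C\right)\right) = 150 - 2 C^{2} - 2 C \left(14 - C\right)$)
$l{\left(-75 \right)} + m{\left(P{\left(-2 \right)},-40 \right)} = \left(150 - -2100\right) + \left(-40 + \left(4 + \left(-2\right)^{2} - -12\right)\right)^{2} = \left(150 + 2100\right) + \left(-40 + \left(4 + 4 + 12\right)\right)^{2} = 2250 + \left(-40 + 20\right)^{2} = 2250 + \left(-20\right)^{2} = 2250 + 400 = 2650$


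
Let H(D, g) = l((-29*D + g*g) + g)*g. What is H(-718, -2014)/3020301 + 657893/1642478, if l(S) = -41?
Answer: 2122660864165/4960777945878 ≈ 0.42789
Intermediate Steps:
H(D, g) = -41*g
H(-718, -2014)/3020301 + 657893/1642478 = -41*(-2014)/3020301 + 657893/1642478 = 82574*(1/3020301) + 657893*(1/1642478) = 82574/3020301 + 657893/1642478 = 2122660864165/4960777945878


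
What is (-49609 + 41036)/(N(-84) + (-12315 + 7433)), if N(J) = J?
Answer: 8573/4966 ≈ 1.7263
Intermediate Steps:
(-49609 + 41036)/(N(-84) + (-12315 + 7433)) = (-49609 + 41036)/(-84 + (-12315 + 7433)) = -8573/(-84 - 4882) = -8573/(-4966) = -8573*(-1/4966) = 8573/4966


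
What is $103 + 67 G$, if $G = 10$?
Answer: $773$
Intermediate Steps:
$103 + 67 G = 103 + 67 \cdot 10 = 103 + 670 = 773$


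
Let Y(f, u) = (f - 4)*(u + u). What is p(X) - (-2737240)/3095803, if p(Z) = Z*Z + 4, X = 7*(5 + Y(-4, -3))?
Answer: 426124541175/3095803 ≈ 1.3765e+5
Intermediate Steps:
Y(f, u) = 2*u*(-4 + f) (Y(f, u) = (-4 + f)*(2*u) = 2*u*(-4 + f))
X = 371 (X = 7*(5 + 2*(-3)*(-4 - 4)) = 7*(5 + 2*(-3)*(-8)) = 7*(5 + 48) = 7*53 = 371)
p(Z) = 4 + Z² (p(Z) = Z² + 4 = 4 + Z²)
p(X) - (-2737240)/3095803 = (4 + 371²) - (-2737240)/3095803 = (4 + 137641) - (-2737240)/3095803 = 137645 - 1*(-2737240/3095803) = 137645 + 2737240/3095803 = 426124541175/3095803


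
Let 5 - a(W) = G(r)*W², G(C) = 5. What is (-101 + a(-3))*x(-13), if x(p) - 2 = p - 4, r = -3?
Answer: 2115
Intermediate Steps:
x(p) = -2 + p (x(p) = 2 + (p - 4) = 2 + (-4 + p) = -2 + p)
a(W) = 5 - 5*W²
(-101 + a(-3))*x(-13) = (-101 + (5 - 5*(-3)²))*(-2 - 13) = (-101 + (5 - 5*9))*(-15) = (-101 + (5 - 45))*(-15) = (-101 - 40)*(-15) = -141*(-15) = 2115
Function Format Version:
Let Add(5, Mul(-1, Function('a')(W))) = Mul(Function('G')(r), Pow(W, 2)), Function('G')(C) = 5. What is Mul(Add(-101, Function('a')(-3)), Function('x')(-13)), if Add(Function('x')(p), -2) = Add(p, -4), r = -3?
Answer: 2115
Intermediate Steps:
Function('x')(p) = Add(-2, p) (Function('x')(p) = Add(2, Add(p, -4)) = Add(2, Add(-4, p)) = Add(-2, p))
Function('a')(W) = Add(5, Mul(-5, Pow(W, 2))) (Function('a')(W) = Add(5, Mul(-1, Mul(5, Pow(W, 2)))) = Add(5, Mul(-5, Pow(W, 2))))
Mul(Add(-101, Function('a')(-3)), Function('x')(-13)) = Mul(Add(-101, Add(5, Mul(-5, Pow(-3, 2)))), Add(-2, -13)) = Mul(Add(-101, Add(5, Mul(-5, 9))), -15) = Mul(Add(-101, Add(5, -45)), -15) = Mul(Add(-101, -40), -15) = Mul(-141, -15) = 2115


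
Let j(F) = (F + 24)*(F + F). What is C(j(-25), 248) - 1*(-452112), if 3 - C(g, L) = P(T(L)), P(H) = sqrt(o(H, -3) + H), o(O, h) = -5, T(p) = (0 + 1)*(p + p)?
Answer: 452115 - sqrt(491) ≈ 4.5209e+5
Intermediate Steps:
T(p) = 2*p (T(p) = 1*(2*p) = 2*p)
P(H) = sqrt(-5 + H)
j(F) = 2*F*(24 + F) (j(F) = (24 + F)*(2*F) = 2*F*(24 + F))
C(g, L) = 3 - sqrt(-5 + 2*L)
C(j(-25), 248) - 1*(-452112) = (3 - sqrt(-5 + 2*248)) - 1*(-452112) = (3 - sqrt(-5 + 496)) + 452112 = (3 - sqrt(491)) + 452112 = 452115 - sqrt(491)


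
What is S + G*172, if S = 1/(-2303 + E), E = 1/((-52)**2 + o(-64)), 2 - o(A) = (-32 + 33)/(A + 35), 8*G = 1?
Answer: 3885571289/180727896 ≈ 21.500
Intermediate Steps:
G = 1/8 (G = (1/8)*1 = 1/8 ≈ 0.12500)
o(A) = 2 - 1/(35 + A) (o(A) = 2 - (-32 + 33)/(A + 35) = 2 - 1/(35 + A))
E = 29/78475 (E = 1/((-52)**2 + (69 + 2*(-64))/(35 - 64)) = 1/(2704 + (69 - 128)/(-29)) = 1/(2704 - 1/29*(-59)) = 1/(2704 + 59/29) = 1/(78475/29) = 29/78475 ≈ 0.00036954)
S = -78475/180727896 (S = 1/(-2303 + 29/78475) = 1/(-180727896/78475) = -78475/180727896 ≈ -0.00043422)
S + G*172 = -78475/180727896 + (1/8)*172 = -78475/180727896 + 43/2 = 3885571289/180727896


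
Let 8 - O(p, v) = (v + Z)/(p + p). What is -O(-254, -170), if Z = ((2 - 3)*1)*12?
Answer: -1941/254 ≈ -7.6417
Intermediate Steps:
Z = -12 (Z = -1*1*12 = -1*12 = -12)
O(p, v) = 8 - (-12 + v)/(2*p) (O(p, v) = 8 - (v - 12)/(p + p) = 8 - (-12 + v)/(2*p))
-O(-254, -170) = -(12 - 1*(-170) + 16*(-254))/(2*(-254)) = -(-1)*(12 + 170 - 4064)/(2*254) = -(-1)*(-3882)/(2*254) = -1*1941/254 = -1941/254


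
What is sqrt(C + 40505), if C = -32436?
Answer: sqrt(8069) ≈ 89.828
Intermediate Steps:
sqrt(C + 40505) = sqrt(-32436 + 40505) = sqrt(8069)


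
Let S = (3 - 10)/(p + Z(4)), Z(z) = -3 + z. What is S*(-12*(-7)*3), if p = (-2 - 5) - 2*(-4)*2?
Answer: -882/5 ≈ -176.40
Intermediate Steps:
p = 9 (p = -7 + 8*2 = -7 + 16 = 9)
S = -7/10 (S = (3 - 10)/(9 + (-3 + 4)) = -7/(9 + 1) = -7/10 ≈ -0.70000)
S*(-12*(-7)*3) = -7*(-12*(-7))*3/10 = -294*3/5 = -7/10*252 = -882/5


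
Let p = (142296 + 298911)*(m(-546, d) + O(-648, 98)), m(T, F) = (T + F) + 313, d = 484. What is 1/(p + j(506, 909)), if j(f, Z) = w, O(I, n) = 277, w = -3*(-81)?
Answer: 1/232957539 ≈ 4.2926e-9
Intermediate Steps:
w = 243
j(f, Z) = 243
m(T, F) = 313 + F + T (m(T, F) = (F + T) + 313 = 313 + F + T)
p = 232957296 (p = (142296 + 298911)*((313 + 484 - 546) + 277) = 441207*(251 + 277) = 441207*528 = 232957296)
1/(p + j(506, 909)) = 1/(232957296 + 243) = 1/232957539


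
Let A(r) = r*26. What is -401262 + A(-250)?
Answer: -407762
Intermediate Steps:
A(r) = 26*r
-401262 + A(-250) = -401262 + 26*(-250) = -401262 - 6500 = -407762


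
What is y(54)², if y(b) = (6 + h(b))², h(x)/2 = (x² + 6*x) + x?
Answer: 1890583099258896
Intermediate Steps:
h(x) = 2*x² + 14*x (h(x) = 2*((x² + 6*x) + x) = 2*(x² + 7*x) = 2*x² + 14*x)
y(b) = (6 + 2*b*(7 + b))²
y(54)² = (4*(3 + 54*(7 + 54))²)² = (4*(3 + 54*61)²)² = (4*(3 + 3294)²)² = (4*3297²)² = (4*10870209)² = 43480836² = 1890583099258896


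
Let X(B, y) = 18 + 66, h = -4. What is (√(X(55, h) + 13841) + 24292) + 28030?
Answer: 52322 + 5*√557 ≈ 52440.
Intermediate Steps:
X(B, y) = 84
(√(X(55, h) + 13841) + 24292) + 28030 = (√(84 + 13841) + 24292) + 28030 = (√13925 + 24292) + 28030 = (5*√557 + 24292) + 28030 = (24292 + 5*√557) + 28030 = 52322 + 5*√557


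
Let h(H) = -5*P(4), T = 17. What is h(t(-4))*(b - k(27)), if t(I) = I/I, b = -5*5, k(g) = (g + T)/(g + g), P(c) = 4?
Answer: 13940/27 ≈ 516.30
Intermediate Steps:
k(g) = (17 + g)/(2*g) (k(g) = (g + 17)/(g + g) = (17 + g)/((2*g)) = (17 + g)*(1/(2*g)) = (17 + g)/(2*g))
b = -25
t(I) = 1
h(H) = -20 (h(H) = -5*4 = -20)
h(t(-4))*(b - k(27)) = -20*(-25 - (17 + 27)/(2*27)) = -20*(-25 - 44/(2*27)) = -20*(-25 - 1*22/27) = -20*(-25 - 22/27) = -20*(-697/27) = 13940/27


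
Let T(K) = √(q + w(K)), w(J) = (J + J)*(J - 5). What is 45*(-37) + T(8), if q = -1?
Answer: -1665 + √47 ≈ -1658.1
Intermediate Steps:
w(J) = 2*J*(-5 + J) (w(J) = (2*J)*(-5 + J) = 2*J*(-5 + J))
T(K) = √(-1 + 2*K*(-5 + K))
45*(-37) + T(8) = 45*(-37) + √(-1 + 2*8*(-5 + 8)) = -1665 + √(-1 + 2*8*3) = -1665 + √(-1 + 48) = -1665 + √47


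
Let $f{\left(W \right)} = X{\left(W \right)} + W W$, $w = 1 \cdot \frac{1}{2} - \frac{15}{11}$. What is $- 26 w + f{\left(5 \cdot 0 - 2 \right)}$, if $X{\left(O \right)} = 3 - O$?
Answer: $\frac{346}{11} \approx 31.455$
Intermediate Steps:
$w = - \frac{19}{22}$ ($w = 1 \cdot \frac{1}{2} - \frac{15}{11} = \frac{1}{2} - \frac{15}{11} = - \frac{19}{22} \approx -0.86364$)
$f{\left(W \right)} = 3 + W^{2} - W$ ($f{\left(W \right)} = \left(3 - W\right) + W W = \left(3 - W\right) + W^{2} = 3 + W^{2} - W$)
$- 26 w + f{\left(5 \cdot 0 - 2 \right)} = \left(-26\right) \left(- \frac{19}{22}\right) + \left(3 + \left(5 \cdot 0 - 2\right)^{2} - \left(5 \cdot 0 - 2\right)\right) = \frac{247}{11} + \left(3 + \left(0 - 2\right)^{2} - \left(0 - 2\right)\right) = \frac{247}{11} + \left(3 + \left(-2\right)^{2} - -2\right) = \frac{247}{11} + \left(3 + 4 + 2\right) = \frac{247}{11} + 9 = \frac{346}{11}$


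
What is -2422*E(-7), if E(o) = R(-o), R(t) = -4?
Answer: 9688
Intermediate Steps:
E(o) = -4
-2422*E(-7) = -2422*(-4) = 9688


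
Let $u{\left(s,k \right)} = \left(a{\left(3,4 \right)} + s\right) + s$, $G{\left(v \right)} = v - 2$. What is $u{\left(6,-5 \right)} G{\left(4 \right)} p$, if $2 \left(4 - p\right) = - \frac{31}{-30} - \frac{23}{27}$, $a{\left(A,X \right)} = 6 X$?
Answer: $\frac{4222}{15} \approx 281.47$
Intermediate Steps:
$G{\left(v \right)} = -2 + v$ ($G{\left(v \right)} = v - 2 = -2 + v$)
$p = \frac{2111}{540}$ ($p = 4 - \frac{- \frac{31}{-30} - \frac{23}{27}}{2} = 4 - \frac{\left(-31\right) \left(- \frac{1}{30}\right) - \frac{23}{27}}{2} = 4 - \frac{\frac{31}{30} - \frac{23}{27}}{2} = 4 - \frac{49}{540} = \frac{2111}{540} \approx 3.9093$)
$u{\left(s,k \right)} = 24 + 2 s$ ($u{\left(s,k \right)} = \left(6 \cdot 4 + s\right) + s = \left(24 + s\right) + s = 24 + 2 s$)
$u{\left(6,-5 \right)} G{\left(4 \right)} p = \left(24 + 2 \cdot 6\right) \left(-2 + 4\right) \frac{2111}{540} = \left(24 + 12\right) 2 \cdot \frac{2111}{540} = 36 \cdot 2 \cdot \frac{2111}{540} = 72 \cdot \frac{2111}{540} = \frac{4222}{15}$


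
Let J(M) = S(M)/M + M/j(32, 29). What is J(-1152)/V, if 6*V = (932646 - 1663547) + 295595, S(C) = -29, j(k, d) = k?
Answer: 41443/83578752 ≈ 0.00049586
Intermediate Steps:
V = -72551 (V = ((932646 - 1663547) + 295595)/6 = (-730901 + 295595)/6 = (1/6)*(-435306) = -72551)
J(M) = -29/M + M/32
J(-1152)/V = (-29/(-1152) + (1/32)*(-1152))/(-72551) = (-29*(-1/1152) - 36)*(-1/72551) = (29/1152 - 36)*(-1/72551) = -41443/1152*(-1/72551) = 41443/83578752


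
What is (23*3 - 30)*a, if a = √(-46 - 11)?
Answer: 39*I*√57 ≈ 294.44*I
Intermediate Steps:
a = I*√57 (a = √(-57) = I*√57 ≈ 7.5498*I)
(23*3 - 30)*a = (23*3 - 30)*(I*√57) = (69 - 30)*(I*√57) = 39*(I*√57) = 39*I*√57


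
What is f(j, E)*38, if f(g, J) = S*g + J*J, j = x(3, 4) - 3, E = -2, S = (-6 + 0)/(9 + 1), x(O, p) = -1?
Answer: 1216/5 ≈ 243.20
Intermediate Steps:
S = -⅗ (S = -6/10 = -6*⅒ = -⅗ ≈ -0.60000)
j = -4 (j = -1 - 3 = -4)
f(g, J) = J² - 3*g/5 (f(g, J) = -3*g/5 + J*J = -3*g/5 + J² = J² - 3*g/5)
f(j, E)*38 = ((-2)² - ⅗*(-4))*38 = (4 + 12/5)*38 = (32/5)*38 = 1216/5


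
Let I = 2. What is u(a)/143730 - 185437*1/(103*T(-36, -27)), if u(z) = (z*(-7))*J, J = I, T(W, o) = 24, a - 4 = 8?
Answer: -1480737517/19738920 ≈ -75.016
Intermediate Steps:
a = 12 (a = 4 + 8 = 12)
J = 2
u(z) = -14*z (u(z) = (z*(-7))*2 = -7*z*2 = -14*z)
u(a)/143730 - 185437*1/(103*T(-36, -27)) = -14*12/143730 - 185437/(103*24) = -168*1/143730 - 185437/2472 = -28/23955 - 185437*1/2472 = -28/23955 - 185437/2472 = -1480737517/19738920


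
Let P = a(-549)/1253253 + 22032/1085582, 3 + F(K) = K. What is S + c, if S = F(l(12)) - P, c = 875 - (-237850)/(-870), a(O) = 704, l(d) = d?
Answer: 12045307582749595/19727379024567 ≈ 610.59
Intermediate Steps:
F(K) = -3 + K
P = 14187959912/680254449123 (P = 704/1253253 + 22032/1085582 = 704*(1/1253253) + 22032*(1/1085582) = 704/1253253 + 11016/542791 = 14187959912/680254449123 ≈ 0.020857)
c = 52340/87 (c = 875 - (-237850)*(-1)/870 = 875 - 335*71/87 = 875 - 23785/87 = 52340/87 ≈ 601.61)
S = 6108102082195/680254449123 (S = (-3 + 12) - 1*14187959912/680254449123 = 9 - 14187959912/680254449123 = 6108102082195/680254449123 ≈ 8.9791)
S + c = 6108102082195/680254449123 + 52340/87 = 12045307582749595/19727379024567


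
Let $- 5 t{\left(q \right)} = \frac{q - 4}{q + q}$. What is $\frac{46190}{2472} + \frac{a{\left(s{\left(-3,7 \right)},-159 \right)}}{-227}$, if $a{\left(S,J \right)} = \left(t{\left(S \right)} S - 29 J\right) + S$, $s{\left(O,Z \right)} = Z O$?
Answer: $- \frac{433765}{280572} \approx -1.546$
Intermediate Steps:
$s{\left(O,Z \right)} = O Z$
$t{\left(q \right)} = - \frac{-4 + q}{10 q}$ ($t{\left(q \right)} = - \frac{\left(q - 4\right) \frac{1}{q + q}}{5} = - \frac{\left(-4 + q\right) \frac{1}{2 q}}{5} = - \frac{\frac{1}{2} \frac{1}{q} \left(-4 + q\right)}{5} = - \frac{-4 + q}{10 q}$)
$a{\left(S,J \right)} = \frac{2}{5} - 29 J + \frac{9 S}{10}$ ($a{\left(S,J \right)} = \left(\frac{4 - S}{10 S} S - 29 J\right) + S = \left(\left(\frac{2}{5} - \frac{S}{10}\right) - 29 J\right) + S = \left(\frac{2}{5} - 29 J - \frac{S}{10}\right) + S = \frac{2}{5} - 29 J + \frac{9 S}{10}$)
$\frac{46190}{2472} + \frac{a{\left(s{\left(-3,7 \right)},-159 \right)}}{-227} = \frac{46190}{2472} + \frac{\frac{2}{5} - -4611 + \frac{9 \left(\left(-3\right) 7\right)}{10}}{-227} = 46190 \cdot \frac{1}{2472} + \left(\frac{2}{5} + 4611 + \frac{9}{10} \left(-21\right)\right) \left(- \frac{1}{227}\right) = \frac{23095}{1236} + \left(\frac{2}{5} + 4611 - \frac{189}{10}\right) \left(- \frac{1}{227}\right) = \frac{23095}{1236} + \frac{9185}{2} \left(- \frac{1}{227}\right) = \frac{23095}{1236} - \frac{9185}{454} = - \frac{433765}{280572}$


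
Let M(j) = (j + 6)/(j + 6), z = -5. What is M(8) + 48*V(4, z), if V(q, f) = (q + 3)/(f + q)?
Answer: -335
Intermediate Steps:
M(j) = 1 (M(j) = (6 + j)/(6 + j) = 1)
V(q, f) = (3 + q)/(f + q)
M(8) + 48*V(4, z) = 1 + 48*((3 + 4)/(-5 + 4)) = 1 + 48*(7/(-1)) = 1 + 48*(-1*7) = 1 + 48*(-7) = 1 - 336 = -335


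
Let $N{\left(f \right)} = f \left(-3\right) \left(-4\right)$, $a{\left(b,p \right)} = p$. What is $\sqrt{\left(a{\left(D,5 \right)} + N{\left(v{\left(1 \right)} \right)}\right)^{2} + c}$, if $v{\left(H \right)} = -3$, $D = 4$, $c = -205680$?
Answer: $i \sqrt{204719} \approx 452.46 i$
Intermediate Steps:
$N{\left(f \right)} = 12 f$ ($N{\left(f \right)} = - 3 f \left(-4\right) = 12 f$)
$\sqrt{\left(a{\left(D,5 \right)} + N{\left(v{\left(1 \right)} \right)}\right)^{2} + c} = \sqrt{\left(5 + 12 \left(-3\right)\right)^{2} - 205680} = \sqrt{\left(5 - 36\right)^{2} - 205680} = \sqrt{\left(-31\right)^{2} - 205680} = \sqrt{961 - 205680} = \sqrt{-204719} = i \sqrt{204719}$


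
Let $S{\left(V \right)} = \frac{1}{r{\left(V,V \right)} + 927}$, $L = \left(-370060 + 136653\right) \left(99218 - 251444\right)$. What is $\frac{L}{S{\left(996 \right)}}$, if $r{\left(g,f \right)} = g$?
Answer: $68325370687386$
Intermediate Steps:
$L = 35530613982$ ($L = \left(-233407\right) \left(-152226\right) = 35530613982$)
$S{\left(V \right)} = \frac{1}{927 + V}$ ($S{\left(V \right)} = \frac{1}{V + 927} = \frac{1}{927 + V}$)
$\frac{L}{S{\left(996 \right)}} = \frac{35530613982}{\frac{1}{927 + 996}} = \frac{35530613982}{\frac{1}{1923}} = 35530613982 \frac{1}{\frac{1}{1923}} = 35530613982 \cdot 1923 = 68325370687386$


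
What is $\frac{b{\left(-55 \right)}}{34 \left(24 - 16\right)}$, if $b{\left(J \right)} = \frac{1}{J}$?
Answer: $- \frac{1}{14960} \approx -6.6845 \cdot 10^{-5}$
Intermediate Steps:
$\frac{b{\left(-55 \right)}}{34 \left(24 - 16\right)} = \frac{1}{\left(-55\right) 34 \left(24 - 16\right)} = - \frac{1}{55 \cdot 34 \cdot 8} = - \frac{1}{55 \cdot 272} = \left(- \frac{1}{55}\right) \frac{1}{272} = - \frac{1}{14960}$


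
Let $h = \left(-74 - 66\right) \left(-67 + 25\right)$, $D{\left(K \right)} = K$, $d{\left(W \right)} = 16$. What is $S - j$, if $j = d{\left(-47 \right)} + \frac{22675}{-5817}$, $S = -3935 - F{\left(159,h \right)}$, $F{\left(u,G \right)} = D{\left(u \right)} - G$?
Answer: $\frac{10318765}{5817} \approx 1773.9$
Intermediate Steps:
$h = 5880$ ($h = \left(-140\right) \left(-42\right) = 5880$)
$F{\left(u,G \right)} = u - G$
$S = 1786$ ($S = -3935 - \left(159 - 5880\right) = -3935 - -5721 = -3935 + 5721 = 1786$)
$j = \frac{70397}{5817}$ ($j = 16 + \frac{22675}{-5817} = 16 + 22675 \left(- \frac{1}{5817}\right) = 16 - \frac{22675}{5817} = \frac{70397}{5817} \approx 12.102$)
$S - j = 1786 - \frac{70397}{5817} = \frac{10318765}{5817}$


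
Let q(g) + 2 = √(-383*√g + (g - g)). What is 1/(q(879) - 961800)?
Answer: -1/(961802 - I*√383*879^(¼)) ≈ -1.0397e-6 - 1.1519e-10*I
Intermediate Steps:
q(g) = -2 + √383*√(-√g) (q(g) = -2 + √(-383*√g + (g - g)) = -2 + √(-383*√g + 0) = -2 + √(-383*√g) = -2 + √383*√(-√g))
1/(q(879) - 961800) = 1/((-2 + √383*√(-√879)) - 961800) = 1/((-2 + √383*(I*879^(¼))) - 961800) = 1/((-2 + I*√383*879^(¼)) - 961800) = 1/(-961802 + I*√383*879^(¼))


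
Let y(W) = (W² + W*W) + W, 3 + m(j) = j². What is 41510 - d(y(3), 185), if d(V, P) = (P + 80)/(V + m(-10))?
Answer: 4897915/118 ≈ 41508.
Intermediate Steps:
m(j) = -3 + j²
y(W) = W + 2*W² (y(W) = (W² + W²) + W = 2*W² + W = W + 2*W²)
d(V, P) = (80 + P)/(97 + V) (d(V, P) = (P + 80)/(V + (-3 + (-10)²)) = (80 + P)/(V + (-3 + 100)) = (80 + P)/(V + 97) = (80 + P)/(97 + V))
41510 - d(y(3), 185) = 41510 - (80 + 185)/(97 + 3*(1 + 2*3)) = 41510 - 265/(97 + 3*(1 + 6)) = 41510 - 265/(97 + 3*7) = 41510 - 265/(97 + 21) = 41510 - 265/118 = 4897915/118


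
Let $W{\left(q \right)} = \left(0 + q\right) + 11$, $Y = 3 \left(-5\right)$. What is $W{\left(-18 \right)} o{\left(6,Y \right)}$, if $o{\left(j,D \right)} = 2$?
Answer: $-14$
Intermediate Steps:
$Y = -15$
$W{\left(q \right)} = 11 + q$ ($W{\left(q \right)} = q + 11 = 11 + q$)
$W{\left(-18 \right)} o{\left(6,Y \right)} = \left(11 - 18\right) 2 = \left(-7\right) 2 = -14$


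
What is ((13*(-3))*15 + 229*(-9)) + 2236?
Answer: -410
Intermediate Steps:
((13*(-3))*15 + 229*(-9)) + 2236 = (-39*15 - 2061) + 2236 = (-585 - 2061) + 2236 = -2646 + 2236 = -410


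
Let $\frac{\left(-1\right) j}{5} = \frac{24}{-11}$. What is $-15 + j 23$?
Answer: $\frac{2595}{11} \approx 235.91$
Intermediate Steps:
$j = \frac{120}{11}$ ($j = - 5 \frac{24}{-11} = - 5 \cdot 24 \left(- \frac{1}{11}\right) = \left(-5\right) \left(- \frac{24}{11}\right) = \frac{120}{11} \approx 10.909$)
$-15 + j 23 = -15 + \frac{120}{11} \cdot 23 = -15 + \frac{2760}{11} = \frac{2595}{11}$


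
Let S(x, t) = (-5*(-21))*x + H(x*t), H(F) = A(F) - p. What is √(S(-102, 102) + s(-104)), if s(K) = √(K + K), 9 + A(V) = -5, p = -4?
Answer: 2*√(-2680 + I*√13) ≈ 0.069647 + 103.54*I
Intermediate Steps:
A(V) = -14 (A(V) = -9 - 5 = -14)
H(F) = -10 (H(F) = -14 - 1*(-4) = -14 + 4 = -10)
S(x, t) = -10 + 105*x (S(x, t) = (-5*(-21))*x - 10 = 105*x - 10 = -10 + 105*x)
s(K) = √2*√K (s(K) = √(2*K) = √2*√K)
√(S(-102, 102) + s(-104)) = √((-10 + 105*(-102)) + √2*√(-104)) = √((-10 - 10710) + √2*(2*I*√26)) = √(-10720 + 4*I*√13)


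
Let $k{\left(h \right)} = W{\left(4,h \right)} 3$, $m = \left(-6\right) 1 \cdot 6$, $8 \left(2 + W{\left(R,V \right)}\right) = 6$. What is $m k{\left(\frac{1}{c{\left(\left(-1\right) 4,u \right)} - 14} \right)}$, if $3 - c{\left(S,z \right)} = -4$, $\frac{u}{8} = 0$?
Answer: $135$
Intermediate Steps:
$u = 0$ ($u = 8 \cdot 0 = 0$)
$c{\left(S,z \right)} = 7$ ($c{\left(S,z \right)} = 3 - -4 = 3 + 4 = 7$)
$W{\left(R,V \right)} = - \frac{5}{4}$ ($W{\left(R,V \right)} = -2 + \frac{1}{8} \cdot 6 = -2 + \frac{3}{4} = - \frac{5}{4}$)
$m = -36$ ($m = \left(-6\right) 6 = -36$)
$k{\left(h \right)} = - \frac{15}{4}$ ($k{\left(h \right)} = \left(- \frac{5}{4}\right) 3 = - \frac{15}{4}$)
$m k{\left(\frac{1}{c{\left(\left(-1\right) 4,u \right)} - 14} \right)} = \left(-36\right) \left(- \frac{15}{4}\right) = 135$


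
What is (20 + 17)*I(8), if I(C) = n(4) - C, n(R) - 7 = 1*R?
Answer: 111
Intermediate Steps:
n(R) = 7 + R (n(R) = 7 + 1*R = 7 + R)
I(C) = 11 - C (I(C) = (7 + 4) - C = 11 - C)
(20 + 17)*I(8) = (20 + 17)*(11 - 1*8) = 37*(11 - 8) = 37*3 = 111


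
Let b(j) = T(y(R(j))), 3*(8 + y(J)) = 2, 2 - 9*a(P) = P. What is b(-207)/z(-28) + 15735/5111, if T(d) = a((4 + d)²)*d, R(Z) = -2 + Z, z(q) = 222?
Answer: 429030277/137859003 ≈ 3.1121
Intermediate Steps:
a(P) = 2/9 - P/9
y(J) = -22/3 (y(J) = -8 + (⅓)*2 = -8 + ⅔ = -22/3)
T(d) = d*(2/9 - (4 + d)²/9) (T(d) = (2/9 - (4 + d)²/9)*d = d*(2/9 - (4 + d)²/9))
b(j) = 1804/243 (b(j) = -⅑*(-22/3)*(-2 + (4 - 22/3)²) = -⅑*(-22/3)*(-2 + (-10/3)²) = -⅑*(-22/3)*(-2 + 100/9) = -⅑*(-22/3)*82/9 = 1804/243)
b(-207)/z(-28) + 15735/5111 = (1804/243)/222 + 15735/5111 = (1804/243)*(1/222) + 15735*(1/5111) = 902/26973 + 15735/5111 = 429030277/137859003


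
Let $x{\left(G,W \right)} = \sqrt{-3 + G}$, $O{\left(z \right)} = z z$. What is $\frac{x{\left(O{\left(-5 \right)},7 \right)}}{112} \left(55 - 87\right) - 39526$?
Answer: $-39526 - \frac{2 \sqrt{22}}{7} \approx -39527.0$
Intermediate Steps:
$O{\left(z \right)} = z^{2}$
$\frac{x{\left(O{\left(-5 \right)},7 \right)}}{112} \left(55 - 87\right) - 39526 = \frac{\sqrt{-3 + \left(-5\right)^{2}}}{112} \left(55 - 87\right) - 39526 = \sqrt{-3 + 25} \cdot \frac{1}{112} \left(-32\right) - 39526 = \sqrt{22} \cdot \frac{1}{112} \left(-32\right) - 39526 = \frac{\sqrt{22}}{112} \left(-32\right) - 39526 = - \frac{2 \sqrt{22}}{7} - 39526 = -39526 - \frac{2 \sqrt{22}}{7}$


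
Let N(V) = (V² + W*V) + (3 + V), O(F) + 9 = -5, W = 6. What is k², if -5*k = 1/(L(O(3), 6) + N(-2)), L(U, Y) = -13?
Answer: 1/10000 ≈ 0.00010000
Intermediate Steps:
O(F) = -14 (O(F) = -9 - 5 = -14)
N(V) = 3 + V² + 7*V (N(V) = (V² + 6*V) + (3 + V) = 3 + V² + 7*V)
k = 1/100 (k = -1/(5*(-13 + (3 + (-2)² + 7*(-2)))) = -1/(5*(-13 + (3 + 4 - 14))) = -1/(5*(-13 - 7)) = -⅕/(-20) = -⅕*(-1/20) = 1/100 ≈ 0.010000)
k² = (1/100)² = 1/10000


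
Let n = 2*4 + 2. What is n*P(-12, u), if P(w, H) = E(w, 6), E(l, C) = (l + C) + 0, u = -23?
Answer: -60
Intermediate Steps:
E(l, C) = C + l (E(l, C) = (C + l) + 0 = C + l)
P(w, H) = 6 + w
n = 10 (n = 8 + 2 = 10)
n*P(-12, u) = 10*(6 - 12) = 10*(-6) = -60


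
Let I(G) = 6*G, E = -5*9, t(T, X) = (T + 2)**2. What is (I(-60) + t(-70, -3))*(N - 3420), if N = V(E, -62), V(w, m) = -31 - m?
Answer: -14450696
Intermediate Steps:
t(T, X) = (2 + T)**2
E = -45
N = 31 (N = -31 - 1*(-62) = -31 + 62 = 31)
(I(-60) + t(-70, -3))*(N - 3420) = (6*(-60) + (2 - 70)**2)*(31 - 3420) = (-360 + (-68)**2)*(-3389) = (-360 + 4624)*(-3389) = 4264*(-3389) = -14450696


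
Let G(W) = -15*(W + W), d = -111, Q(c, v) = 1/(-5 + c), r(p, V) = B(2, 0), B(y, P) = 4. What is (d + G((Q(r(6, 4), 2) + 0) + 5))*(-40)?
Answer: 9240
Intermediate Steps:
r(p, V) = 4
G(W) = -30*W
(d + G((Q(r(6, 4), 2) + 0) + 5))*(-40) = (-111 - 30*((1/(-5 + 4) + 0) + 5))*(-40) = (-111 - 30*((1/(-1) + 0) + 5))*(-40) = (-111 - 30*((-1 + 0) + 5))*(-40) = (-111 - 30*(-1 + 5))*(-40) = (-111 - 30*4)*(-40) = (-111 - 120)*(-40) = -231*(-40) = 9240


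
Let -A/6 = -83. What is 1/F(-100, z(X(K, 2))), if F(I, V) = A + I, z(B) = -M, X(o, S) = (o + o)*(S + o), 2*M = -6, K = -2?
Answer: 1/398 ≈ 0.0025126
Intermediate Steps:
A = 498 (A = -6*(-83) = 498)
M = -3 (M = (1/2)*(-6) = -3)
X(o, S) = 2*o*(S + o) (X(o, S) = (2*o)*(S + o) = 2*o*(S + o))
z(B) = 3 (z(B) = -1*(-3) = 3)
F(I, V) = 498 + I
1/F(-100, z(X(K, 2))) = 1/(498 - 100) = 1/398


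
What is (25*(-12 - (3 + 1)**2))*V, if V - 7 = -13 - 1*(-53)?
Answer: -32900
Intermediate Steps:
V = 47 (V = 7 + (-13 - 1*(-53)) = 7 + (-13 + 53) = 7 + 40 = 47)
(25*(-12 - (3 + 1)**2))*V = (25*(-12 - (3 + 1)**2))*47 = (25*(-12 - 1*4**2))*47 = (25*(-12 - 1*16))*47 = (25*(-12 - 16))*47 = (25*(-28))*47 = -700*47 = -32900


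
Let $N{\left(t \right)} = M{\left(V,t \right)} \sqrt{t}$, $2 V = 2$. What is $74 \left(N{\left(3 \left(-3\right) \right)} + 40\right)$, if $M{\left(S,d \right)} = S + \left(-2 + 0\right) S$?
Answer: $2960 - 222 i \approx 2960.0 - 222.0 i$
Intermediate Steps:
$V = 1$ ($V = \frac{1}{2} \cdot 2 = 1$)
$M{\left(S,d \right)} = - S$ ($M{\left(S,d \right)} = S - 2 S = - S$)
$N{\left(t \right)} = - \sqrt{t}$ ($N{\left(t \right)} = \left(-1\right) 1 \sqrt{t} = - \sqrt{t}$)
$74 \left(N{\left(3 \left(-3\right) \right)} + 40\right) = 74 \left(- \sqrt{3 \left(-3\right)} + 40\right) = 74 \left(- \sqrt{-9} + 40\right) = 74 \left(- 3 i + 40\right) = 74 \left(40 - 3 i\right) = 2960 - 222 i$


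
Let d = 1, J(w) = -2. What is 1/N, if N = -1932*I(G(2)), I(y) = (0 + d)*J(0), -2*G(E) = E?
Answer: 1/3864 ≈ 0.00025880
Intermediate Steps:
G(E) = -E/2
I(y) = -2 (I(y) = (0 + 1)*(-2) = 1*(-2) = -2)
N = 3864 (N = -1932*(-2) = 3864)
1/N = 1/3864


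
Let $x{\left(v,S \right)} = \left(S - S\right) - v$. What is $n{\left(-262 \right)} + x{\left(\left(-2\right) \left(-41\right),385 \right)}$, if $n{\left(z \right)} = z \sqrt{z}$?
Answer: $-82 - 262 i \sqrt{262} \approx -82.0 - 4240.8 i$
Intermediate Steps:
$x{\left(v,S \right)} = - v$ ($x{\left(v,S \right)} = 0 - v = - v$)
$n{\left(z \right)} = z^{\frac{3}{2}}$
$n{\left(-262 \right)} + x{\left(\left(-2\right) \left(-41\right),385 \right)} = \left(-262\right)^{\frac{3}{2}} - \left(-2\right) \left(-41\right) = - 262 i \sqrt{262} - 82 = -82 - 262 i \sqrt{262}$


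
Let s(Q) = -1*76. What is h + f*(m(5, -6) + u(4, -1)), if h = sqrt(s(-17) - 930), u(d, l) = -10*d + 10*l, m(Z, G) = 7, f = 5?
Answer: -215 + I*sqrt(1006) ≈ -215.0 + 31.717*I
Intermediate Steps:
s(Q) = -76
h = I*sqrt(1006) (h = sqrt(-76 - 930) = sqrt(-1006) = I*sqrt(1006) ≈ 31.717*I)
h + f*(m(5, -6) + u(4, -1)) = I*sqrt(1006) + 5*(7 + (-10*4 + 10*(-1))) = I*sqrt(1006) + 5*(7 + (-40 - 10)) = I*sqrt(1006) + 5*(7 - 50) = I*sqrt(1006) + 5*(-43) = I*sqrt(1006) - 215 = -215 + I*sqrt(1006)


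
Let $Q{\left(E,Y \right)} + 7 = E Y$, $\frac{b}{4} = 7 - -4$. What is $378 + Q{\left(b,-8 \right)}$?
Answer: $19$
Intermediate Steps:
$b = 44$ ($b = 4 \left(7 - -4\right) = 4 \left(7 + 4\right) = 4 \cdot 11 = 44$)
$Q{\left(E,Y \right)} = -7 + E Y$
$378 + Q{\left(b,-8 \right)} = 378 + \left(-7 + 44 \left(-8\right)\right) = 378 - 359 = 19$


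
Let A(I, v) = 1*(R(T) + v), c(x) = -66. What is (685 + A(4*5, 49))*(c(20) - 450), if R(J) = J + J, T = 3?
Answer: -381840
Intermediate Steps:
R(J) = 2*J
A(I, v) = 6 + v (A(I, v) = 1*(2*3 + v) = 1*(6 + v) = 6 + v)
(685 + A(4*5, 49))*(c(20) - 450) = (685 + (6 + 49))*(-66 - 450) = (685 + 55)*(-516) = 740*(-516) = -381840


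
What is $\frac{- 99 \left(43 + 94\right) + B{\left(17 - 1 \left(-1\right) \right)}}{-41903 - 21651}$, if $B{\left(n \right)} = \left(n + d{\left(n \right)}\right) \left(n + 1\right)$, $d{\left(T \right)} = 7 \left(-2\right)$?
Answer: $\frac{13487}{63554} \approx 0.21221$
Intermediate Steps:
$d{\left(T \right)} = -14$
$B{\left(n \right)} = \left(1 + n\right) \left(-14 + n\right)$ ($B{\left(n \right)} = \left(n - 14\right) \left(n + 1\right) = \left(-14 + n\right) \left(1 + n\right) = \left(1 + n\right) \left(-14 + n\right)$)
$\frac{- 99 \left(43 + 94\right) + B{\left(17 - 1 \left(-1\right) \right)}}{-41903 - 21651} = \frac{- 99 \left(43 + 94\right) - \left(14 - \left(17 - 1 \left(-1\right)\right)^{2} + 13 \left(17 - 1 \left(-1\right)\right)\right)}{-41903 - 21651} = \frac{\left(-99\right) 137 - \left(14 - \left(17 - -1\right)^{2} + 13 \left(17 - -1\right)\right)}{-63554} = \left(-13563 - \left(14 - \left(17 + 1\right)^{2} + 13 \left(17 + 1\right)\right)\right) \left(- \frac{1}{63554}\right) = \left(-13563 - \left(248 - 324\right)\right) \left(- \frac{1}{63554}\right) = \left(-13563 - -76\right) \left(- \frac{1}{63554}\right) = \left(-13563 + 76\right) \left(- \frac{1}{63554}\right) = \left(-13487\right) \left(- \frac{1}{63554}\right) = \frac{13487}{63554}$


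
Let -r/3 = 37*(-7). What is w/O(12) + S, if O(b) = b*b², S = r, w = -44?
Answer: 335653/432 ≈ 776.97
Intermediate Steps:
r = 777 (r = -111*(-7) = -3*(-259) = 777)
S = 777
O(b) = b³
w/O(12) + S = -44/12³ + 777 = -44/1728 + 777 = (1/1728)*(-44) + 777 = -11/432 + 777 = 335653/432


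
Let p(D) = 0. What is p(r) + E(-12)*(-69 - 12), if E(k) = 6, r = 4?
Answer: -486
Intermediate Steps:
p(r) + E(-12)*(-69 - 12) = 0 + 6*(-69 - 12) = 0 + 6*(-81) = 0 - 486 = -486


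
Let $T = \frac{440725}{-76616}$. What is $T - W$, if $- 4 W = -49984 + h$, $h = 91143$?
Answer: $\frac{12916701}{1256} \approx 10284.0$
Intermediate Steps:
$T = - \frac{7225}{1256}$ ($T = 440725 \left(- \frac{1}{76616}\right) = - \frac{7225}{1256} \approx -5.7524$)
$W = - \frac{41159}{4}$ ($W = - \frac{-49984 + 91143}{4} = \left(- \frac{1}{4}\right) 41159 = - \frac{41159}{4} \approx -10290.0$)
$T - W = - \frac{7225}{1256} - - \frac{41159}{4} = - \frac{7225}{1256} + \frac{41159}{4} = \frac{12916701}{1256}$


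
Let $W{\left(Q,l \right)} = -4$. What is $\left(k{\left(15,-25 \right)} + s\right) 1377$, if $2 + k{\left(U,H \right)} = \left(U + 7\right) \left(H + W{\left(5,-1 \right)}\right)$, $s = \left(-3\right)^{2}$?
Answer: $-868887$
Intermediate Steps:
$s = 9$
$k{\left(U,H \right)} = -2 + \left(-4 + H\right) \left(7 + U\right)$ ($k{\left(U,H \right)} = -2 + \left(U + 7\right) \left(H - 4\right) = -2 + \left(7 + U\right) \left(-4 + H\right) = -2 + \left(-4 + H\right) \left(7 + U\right)$)
$\left(k{\left(15,-25 \right)} + s\right) 1377 = \left(\left(-30 - 60 + 7 \left(-25\right) - 375\right) + 9\right) 1377 = \left(\left(-30 - 60 - 175 - 375\right) + 9\right) 1377 = \left(-640 + 9\right) 1377 = \left(-631\right) 1377 = -868887$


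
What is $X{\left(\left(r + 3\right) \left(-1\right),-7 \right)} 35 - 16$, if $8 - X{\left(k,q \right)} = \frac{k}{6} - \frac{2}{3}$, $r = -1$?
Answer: $299$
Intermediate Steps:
$X{\left(k,q \right)} = \frac{26}{3} - \frac{k}{6}$ ($X{\left(k,q \right)} = 8 - \left(\frac{k}{6} - \frac{2}{3}\right) = 8 - \left(- \frac{2}{3} + \frac{k}{6}\right) = \frac{26}{3} - \frac{k}{6}$)
$X{\left(\left(r + 3\right) \left(-1\right),-7 \right)} 35 - 16 = \left(\frac{26}{3} - \frac{\left(-1 + 3\right) \left(-1\right)}{6}\right) 35 - 16 = \left(\frac{26}{3} - \frac{2 \left(-1\right)}{6}\right) 35 - 16 = \left(\frac{26}{3} - - \frac{1}{3}\right) 35 - 16 = \left(\frac{26}{3} + \frac{1}{3}\right) 35 - 16 = 9 \cdot 35 - 16 = 315 - 16 = 299$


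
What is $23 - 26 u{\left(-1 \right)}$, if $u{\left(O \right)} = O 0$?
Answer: $23$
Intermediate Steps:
$u{\left(O \right)} = 0$
$23 - 26 u{\left(-1 \right)} = 23 - 0 = 23 + 0 = 23$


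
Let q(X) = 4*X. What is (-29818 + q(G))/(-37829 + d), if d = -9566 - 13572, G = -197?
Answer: 30606/60967 ≈ 0.50201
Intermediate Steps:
d = -23138
(-29818 + q(G))/(-37829 + d) = (-29818 + 4*(-197))/(-37829 - 23138) = (-29818 - 788)/(-60967) = -30606*(-1/60967) = 30606/60967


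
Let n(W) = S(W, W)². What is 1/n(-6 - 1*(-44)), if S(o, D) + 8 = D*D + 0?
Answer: 1/2062096 ≈ 4.8494e-7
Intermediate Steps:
S(o, D) = -8 + D² (S(o, D) = -8 + (D*D + 0) = -8 + (D² + 0) = -8 + D²)
n(W) = (-8 + W²)²
1/n(-6 - 1*(-44)) = 1/((-8 + (-6 - 1*(-44))²)²) = 1/((-8 + (-6 + 44)²)²) = 1/((-8 + 38²)²) = 1/((-8 + 1444)²) = 1/(1436²) = 1/2062096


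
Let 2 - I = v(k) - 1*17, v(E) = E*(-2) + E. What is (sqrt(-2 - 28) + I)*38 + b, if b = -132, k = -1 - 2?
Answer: 476 + 38*I*sqrt(30) ≈ 476.0 + 208.13*I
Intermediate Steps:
k = -3
v(E) = -E (v(E) = -2*E + E = -E)
I = 16 (I = 2 - (-1*(-3) - 1*17) = 2 - (3 - 17) = 2 - 1*(-14) = 2 + 14 = 16)
(sqrt(-2 - 28) + I)*38 + b = (sqrt(-2 - 28) + 16)*38 - 132 = (sqrt(-30) + 16)*38 - 132 = (I*sqrt(30) + 16)*38 - 132 = (16 + I*sqrt(30))*38 - 132 = (608 + 38*I*sqrt(30)) - 132 = 476 + 38*I*sqrt(30)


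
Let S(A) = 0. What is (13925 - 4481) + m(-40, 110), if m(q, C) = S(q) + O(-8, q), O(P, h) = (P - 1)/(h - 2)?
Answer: 132219/14 ≈ 9444.2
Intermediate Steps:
O(P, h) = (-1 + P)/(-2 + h)
m(q, C) = -9/(-2 + q) (m(q, C) = 0 + (-1 - 8)/(-2 + q) = 0 - 9/(-2 + q) = -9/(-2 + q))
(13925 - 4481) + m(-40, 110) = (13925 - 4481) - 9/(-2 - 40) = 9444 - 9/(-42) = 9444 - 9*(-1/42) = 9444 + 3/14 = 132219/14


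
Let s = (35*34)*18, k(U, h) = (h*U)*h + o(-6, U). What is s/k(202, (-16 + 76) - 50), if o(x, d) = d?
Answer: 10710/10201 ≈ 1.0499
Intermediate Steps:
k(U, h) = U + U*h² (k(U, h) = (h*U)*h + U = (U*h)*h + U = U*h² + U = U + U*h²)
s = 21420 (s = 1190*18 = 21420)
s/k(202, (-16 + 76) - 50) = 21420/((202*(1 + ((-16 + 76) - 50)²))) = 21420/((202*(1 + (60 - 50)²))) = 21420/((202*(1 + 10²))) = 21420/((202*(1 + 100))) = 21420/((202*101)) = 21420/20402 = 21420*(1/20402) = 10710/10201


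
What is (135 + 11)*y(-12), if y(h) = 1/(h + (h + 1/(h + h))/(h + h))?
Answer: -84096/6623 ≈ -12.698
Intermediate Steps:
y(h) = 1/(h + (h + 1/(2*h))/(2*h)) (y(h) = 1/(h + (h + 1/(2*h))/((2*h))) = 1/(h + (h + 1/(2*h))*(1/(2*h))) = 1/(h + (h + 1/(2*h))/(2*h)))
(135 + 11)*y(-12) = (135 + 11)*(4*(-12)²/(1 + 2*(-12)² + 4*(-12)³)) = 146*(4*144/(1 + 2*144 + 4*(-1728))) = 146*(4*144/(1 + 288 - 6912)) = 146*(4*144/(-6623)) = 146*(4*144*(-1/6623)) = 146*(-576/6623) = -84096/6623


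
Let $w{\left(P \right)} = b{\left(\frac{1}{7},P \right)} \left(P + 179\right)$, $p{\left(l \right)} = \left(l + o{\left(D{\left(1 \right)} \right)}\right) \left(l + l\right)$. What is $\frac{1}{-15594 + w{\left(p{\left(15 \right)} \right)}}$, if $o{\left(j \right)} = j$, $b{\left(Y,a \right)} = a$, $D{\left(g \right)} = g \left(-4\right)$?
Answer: $\frac{1}{152376} \approx 6.5627 \cdot 10^{-6}$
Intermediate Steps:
$D{\left(g \right)} = - 4 g$
$p{\left(l \right)} = 2 l \left(-4 + l\right)$ ($p{\left(l \right)} = \left(l - 4\right) \left(l + l\right) = \left(l - 4\right) 2 l = \left(-4 + l\right) 2 l = 2 l \left(-4 + l\right)$)
$w{\left(P \right)} = P \left(179 + P\right)$ ($w{\left(P \right)} = P \left(P + 179\right) = P \left(179 + P\right)$)
$\frac{1}{-15594 + w{\left(p{\left(15 \right)} \right)}} = \frac{1}{-15594 + 2 \cdot 15 \left(-4 + 15\right) \left(179 + 2 \cdot 15 \left(-4 + 15\right)\right)} = \frac{1}{-15594 + 2 \cdot 15 \cdot 11 \left(179 + 2 \cdot 15 \cdot 11\right)} = \frac{1}{-15594 + 330 \left(179 + 330\right)} = \frac{1}{-15594 + 330 \cdot 509} = \frac{1}{-15594 + 167970} = \frac{1}{152376}$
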